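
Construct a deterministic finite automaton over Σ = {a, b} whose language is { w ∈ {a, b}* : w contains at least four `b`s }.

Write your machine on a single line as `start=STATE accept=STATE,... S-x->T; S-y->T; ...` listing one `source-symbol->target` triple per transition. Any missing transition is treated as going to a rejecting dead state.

start=s0; accept=s4,s5; s0-a->s0; s0-b->s1; s1-a->s1; s1-b->s2; s2-a->s2; s2-b->s3; s3-a->s3; s3-b->s4; s4-a->s4; s4-b->s5; s5-a->s5; s5-b->s5

Count `b`s, saturating at 5: states s0 through s4 mean 0 through 4 `b`s seen; s5 means more than 4. Each `b` increments (capped at s5); other symbols loop. Accept from {s4, s5}.
        a   b  
>  s0   s0  s1 
   s1   s1  s2 
   s2   s2  s3 
   s3   s3  s4 
 * s4   s4  s5 
 * s5   s5  s5 
(> = start, * = accepting)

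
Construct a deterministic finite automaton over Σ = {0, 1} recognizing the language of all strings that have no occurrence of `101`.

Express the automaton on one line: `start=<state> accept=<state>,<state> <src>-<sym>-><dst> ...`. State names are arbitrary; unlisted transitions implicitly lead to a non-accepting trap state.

start=s0 accept=s0,s1,s2 s0-0->s0 s0-1->s1 s1-0->s2 s1-1->s1 s2-0->s0 s2-1->s3 s3-0->s3 s3-1->s3

This is the complement of 'contains `101`'. Use the same substring-matching states — s0 through s3 holding how much of `101` has just been matched — but flip the accepting set: everything except the trap s3 accepts.
4 states suffice.
        0   1  
>* s0   s0  s1 
 * s1   s2  s1 
 * s2   s0  s3 
   s3   s3  s3 
(> = start, * = accepting)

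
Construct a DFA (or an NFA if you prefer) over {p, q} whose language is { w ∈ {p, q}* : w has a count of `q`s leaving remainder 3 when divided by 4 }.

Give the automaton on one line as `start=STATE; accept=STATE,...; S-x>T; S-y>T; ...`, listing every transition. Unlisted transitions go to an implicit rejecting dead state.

start=A; accept=D; A-p>A; A-q>B; B-p>B; B-q>C; C-p>C; C-q>D; D-p>D; D-q>A

The only thing that matters is how many `q`s have appeared, reduced mod 4. Use one state per residue: A for 0, …, D for 3. Reading `q` moves to the next residue; anything else stays put. D is accepting.
       p  q 
>  A   A  B 
   B   B  C 
   C   C  D 
 * D   D  A 
(> = start, * = accepting)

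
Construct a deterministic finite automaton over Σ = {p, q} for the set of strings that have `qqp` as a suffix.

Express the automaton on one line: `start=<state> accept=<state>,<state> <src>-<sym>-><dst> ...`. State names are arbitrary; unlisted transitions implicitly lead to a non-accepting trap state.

Remember how much of `qqp` the current input suffix matches. State S0 means no match yet; S1 means the last symbol is `q`; S2 means the last 2 symbols are `qq`; S3 means the last 3 symbols are `qqp`. Only S3 accepts. On a mismatch, fall back to the longest proper suffix that is still a prefix of `qqp`.
A 4-state machine:
        p   q  
>  S0   S0  S1 
   S1   S0  S2 
   S2   S3  S2 
 * S3   S0  S1 
(> = start, * = accepting)

start=S0 accept=S3 S0-p->S0 S0-q->S1 S1-p->S0 S1-q->S2 S2-p->S3 S2-q->S2 S3-p->S0 S3-q->S1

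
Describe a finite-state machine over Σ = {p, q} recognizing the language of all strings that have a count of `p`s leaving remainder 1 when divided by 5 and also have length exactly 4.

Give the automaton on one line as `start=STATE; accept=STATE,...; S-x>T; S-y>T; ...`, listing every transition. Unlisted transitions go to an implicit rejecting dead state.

start=S0; accept=S13; S0-p>S1; S0-q>S2; S1-p>S3; S1-q>S4; S2-p>S4; S2-q>S5; S3-p>S6; S3-q>S7; S4-p>S7; S4-q>S8; S5-p>S8; S5-q>S9; S6-p>S10; S6-q>S11; S7-p>S11; S7-q>S12; S8-p>S12; S8-q>S13; S9-p>S13; S9-q>S14; S10-p>S15; S10-q>S16; S11-p>S16; S11-q>S17; S12-p>S17; S12-q>S18; S13-p>S18; S13-q>S19; S14-p>S19; S14-q>S15; S15-p>S19; S15-q>S15; S16-p>S15; S16-q>S16; S17-p>S16; S17-q>S17; S18-p>S17; S18-q>S18; S19-p>S18; S19-q>S19

Run two small machines in parallel and take their product. The first has 5 states tracking the count of `p`s modulo 5; the second has 6 states tracking the input length, saturating at 5. A product state is a pair (one from each), accepting exactly when both do.
With 20 states:
          p    q  
>  S0     S1   S2 
   S1     S3   S4 
   S2     S4   S5 
   S3     S6   S7 
   S4     S7   S8 
   S5     S8   S9 
   S6    S10  S11 
   S7    S11  S12 
   S8    S12  S13 
   S9    S13  S14 
   S10   S15  S16 
   S11   S16  S17 
   S12   S17  S18 
 * S13   S18  S19 
   S14   S19  S15 
   S15   S19  S15 
   S16   S15  S16 
   S17   S16  S17 
   S18   S17  S18 
   S19   S18  S19 
(> = start, * = accepting)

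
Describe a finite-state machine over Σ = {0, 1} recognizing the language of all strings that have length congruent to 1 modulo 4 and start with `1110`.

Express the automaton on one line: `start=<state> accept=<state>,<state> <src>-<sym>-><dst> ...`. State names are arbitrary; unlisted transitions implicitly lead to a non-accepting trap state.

Handle the two conditions separately and then intersect. One (4 states) tracks the input length modulo 4; the other (6 states) tracks whether the input so far still matches the prefix `1110`. Each combined state is a pair, one component from each; accept when both components accept.
12 states suffice.
          0    1  
>  q0     q1   q2 
   q1     q3   q3 
   q2     q3   q4 
   q3     q5   q5 
   q4     q5   q6 
   q5     q7   q7 
   q6     q8   q7 
   q7     q1   q1 
   q8     q9   q9 
 * q9    q10  q10 
   q10   q11  q11 
   q11    q8   q8 
(> = start, * = accepting)

start=q0 accept=q9 q0-0->q1 q0-1->q2 q1-0->q3 q1-1->q3 q2-0->q3 q2-1->q4 q3-0->q5 q3-1->q5 q4-0->q5 q4-1->q6 q5-0->q7 q5-1->q7 q6-0->q8 q6-1->q7 q7-0->q1 q7-1->q1 q8-0->q9 q8-1->q9 q9-0->q10 q9-1->q10 q10-0->q11 q10-1->q11 q11-0->q8 q11-1->q8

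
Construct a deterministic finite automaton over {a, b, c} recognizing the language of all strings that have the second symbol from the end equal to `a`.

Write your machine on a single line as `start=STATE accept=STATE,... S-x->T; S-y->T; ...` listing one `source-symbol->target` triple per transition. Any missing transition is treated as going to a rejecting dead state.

start=S0; accept=S4,S5,S6; S0-a->S1; S0-b->S2; S0-c->S3; S1-a->S4; S1-b->S5; S1-c->S6; S2-a->S7; S2-b->S8; S2-c->S9; S3-a->S10; S3-b->S11; S3-c->S12; S4-a->S4; S4-b->S5; S4-c->S6; S5-a->S7; S5-b->S8; S5-c->S9; S6-a->S10; S6-b->S11; S6-c->S12; S7-a->S4; S7-b->S5; S7-c->S6; S8-a->S7; S8-b->S8; S8-c->S9; S9-a->S10; S9-b->S11; S9-c->S12; S10-a->S4; S10-b->S5; S10-c->S6; S11-a->S7; S11-b->S8; S11-c->S9; S12-a->S10; S12-b->S11; S12-c->S12

Because acceptance depends on a position counted from the end, the machine has to buffer the most recent 2 symbols. Make each state the string of the last up-to-2 symbols read; on input `x` shift the window left and append `x`. Accept when the buffered window has length 2 and begins with `a`.
13 states suffice.
          a    b    c  
>  S0     S1   S2   S3 
   S1     S4   S5   S6 
   S2     S7   S8   S9 
   S3    S10  S11  S12 
 * S4     S4   S5   S6 
 * S5     S7   S8   S9 
 * S6    S10  S11  S12 
   S7     S4   S5   S6 
   S8     S7   S8   S9 
   S9    S10  S11  S12 
   S10    S4   S5   S6 
   S11    S7   S8   S9 
   S12   S10  S11  S12 
(> = start, * = accepting)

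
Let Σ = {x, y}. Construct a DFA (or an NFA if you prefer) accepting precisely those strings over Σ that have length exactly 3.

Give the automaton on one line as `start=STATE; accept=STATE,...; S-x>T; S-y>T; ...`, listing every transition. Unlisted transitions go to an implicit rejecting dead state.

We only need to distinguish lengths 0, 1, …, 3, and '>3'. Chain S0 → S1 → S2 → S3 → S4 on every symbol, with S4 looping. Accepting states: {S3}.
        x   y  
>  S0   S1  S1 
   S1   S2  S2 
   S2   S3  S3 
 * S3   S4  S4 
   S4   S4  S4 
(> = start, * = accepting)

start=S0; accept=S3; S0-x>S1; S0-y>S1; S1-x>S2; S1-y>S2; S2-x>S3; S2-y>S3; S3-x>S4; S3-y>S4; S4-x>S4; S4-y>S4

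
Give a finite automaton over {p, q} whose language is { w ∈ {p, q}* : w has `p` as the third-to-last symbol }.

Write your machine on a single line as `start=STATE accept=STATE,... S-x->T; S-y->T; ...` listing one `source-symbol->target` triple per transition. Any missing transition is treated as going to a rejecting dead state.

Because acceptance depends on a position counted from the end, the machine has to buffer the most recent 3 symbols. Make each state the string of the last up-to-3 symbols read; on input `x` shift the window left and append `x`. Accept when the buffered window has length 3 and begins with `p`.
With 15 states:
          p    q  
>  S0     S1   S2 
   S1     S3   S4 
   S2     S5   S6 
   S3     S7   S8 
   S4     S9  S10 
   S5    S11  S12 
   S6    S13  S14 
 * S7     S7   S8 
 * S8     S9  S10 
 * S9    S11  S12 
 * S10   S13  S14 
   S11    S7   S8 
   S12    S9  S10 
   S13   S11  S12 
   S14   S13  S14 
(> = start, * = accepting)

start=S0; accept=S7,S8,S9,S10; S0-p->S1; S0-q->S2; S1-p->S3; S1-q->S4; S2-p->S5; S2-q->S6; S3-p->S7; S3-q->S8; S4-p->S9; S4-q->S10; S5-p->S11; S5-q->S12; S6-p->S13; S6-q->S14; S7-p->S7; S7-q->S8; S8-p->S9; S8-q->S10; S9-p->S11; S9-q->S12; S10-p->S13; S10-q->S14; S11-p->S7; S11-q->S8; S12-p->S9; S12-q->S10; S13-p->S11; S13-q->S12; S14-p->S13; S14-q->S14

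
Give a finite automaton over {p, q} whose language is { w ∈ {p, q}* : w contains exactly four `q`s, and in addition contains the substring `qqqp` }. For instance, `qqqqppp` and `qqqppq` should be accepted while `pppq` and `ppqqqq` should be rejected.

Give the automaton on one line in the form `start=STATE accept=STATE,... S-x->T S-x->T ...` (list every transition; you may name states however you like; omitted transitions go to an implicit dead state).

Handle the two conditions separately and then intersect. The first has 6 states tracking the count of `q`s, saturating at 5; the second has 5 states tracking whether and how much of `qqqp` has been seen. A product state is a pair (one from each), accepting exactly when both do.
          p    q  
>  S0     S0   S1 
   S1     S2   S3 
   S2     S2   S4 
   S3     S5   S6 
   S4     S5   S7 
   S5     S5   S8 
   S6     S9  S10 
   S7    S11  S10 
   S8    S11  S12 
   S9     S9  S13 
   S10   S13  S14 
   S11   S11  S15 
   S12   S16  S14 
 * S13   S13  S17 
   S14   S17  S14 
   S15   S16  S18 
   S16   S16  S19 
   S17   S17  S17 
   S18   S20  S14 
   S19   S20  S18 
   S20   S20  S19 
(> = start, * = accepting)

start=S0 accept=S13 S0-p->S0 S0-q->S1 S1-p->S2 S1-q->S3 S2-p->S2 S2-q->S4 S3-p->S5 S3-q->S6 S4-p->S5 S4-q->S7 S5-p->S5 S5-q->S8 S6-p->S9 S6-q->S10 S7-p->S11 S7-q->S10 S8-p->S11 S8-q->S12 S9-p->S9 S9-q->S13 S10-p->S13 S10-q->S14 S11-p->S11 S11-q->S15 S12-p->S16 S12-q->S14 S13-p->S13 S13-q->S17 S14-p->S17 S14-q->S14 S15-p->S16 S15-q->S18 S16-p->S16 S16-q->S19 S17-p->S17 S17-q->S17 S18-p->S20 S18-q->S14 S19-p->S20 S19-q->S18 S20-p->S20 S20-q->S19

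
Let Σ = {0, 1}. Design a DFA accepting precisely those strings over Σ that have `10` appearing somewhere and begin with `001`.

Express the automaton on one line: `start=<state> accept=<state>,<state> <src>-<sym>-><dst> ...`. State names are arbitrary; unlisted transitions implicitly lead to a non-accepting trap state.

Build one automaton per condition and run them in lockstep. The first has 3 states tracking whether and how much of `10` has been seen; the second has 5 states tracking whether the input so far still matches the prefix `001`. A product state is a pair (one from each), accepting exactly when both do.
        0   1  
>  q0   q1  q2 
   q1   q3  q2 
   q2   q4  q2 
   q3   q5  q6 
   q4   q4  q4 
   q5   q5  q2 
   q6   q7  q6 
 * q7   q7  q7 
(> = start, * = accepting)

start=q0 accept=q7 q0-0->q1 q0-1->q2 q1-0->q3 q1-1->q2 q2-0->q4 q2-1->q2 q3-0->q5 q3-1->q6 q4-0->q4 q4-1->q4 q5-0->q5 q5-1->q2 q6-0->q7 q6-1->q6 q7-0->q7 q7-1->q7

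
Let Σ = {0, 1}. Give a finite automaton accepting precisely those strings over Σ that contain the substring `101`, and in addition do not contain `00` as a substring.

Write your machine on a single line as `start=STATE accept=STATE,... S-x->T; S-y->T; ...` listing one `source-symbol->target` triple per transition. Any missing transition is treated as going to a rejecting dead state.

Build one automaton per condition and run them in lockstep. The first has 4 states tracking whether and how much of `101` has been seen; the second has 3 states tracking partial matches of the forbidden pattern `00`. A product state is a pair (one from each), accepting exactly when both do.
With 10 states:
        0   1  
>  s0   s1  s2 
   s1   s3  s2 
   s2   s4  s2 
   s3   s3  s5 
   s4   s3  s6 
   s5   s7  s5 
 * s6   s8  s6 
   s7   s3  s9 
 * s8   s9  s6 
   s9   s9  s9 
(> = start, * = accepting)

start=s0; accept=s6,s8; s0-0->s1; s0-1->s2; s1-0->s3; s1-1->s2; s2-0->s4; s2-1->s2; s3-0->s3; s3-1->s5; s4-0->s3; s4-1->s6; s5-0->s7; s5-1->s5; s6-0->s8; s6-1->s6; s7-0->s3; s7-1->s9; s8-0->s9; s8-1->s6; s9-0->s9; s9-1->s9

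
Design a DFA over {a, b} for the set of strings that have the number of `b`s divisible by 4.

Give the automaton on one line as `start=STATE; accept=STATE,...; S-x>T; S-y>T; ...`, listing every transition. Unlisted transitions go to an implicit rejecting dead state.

The only thing that matters is how many `b`s have appeared, reduced mod 4. Use one state per residue: q0 for 0, …, q3 for 3. Reading `b` moves to the next residue; anything else stays put. q0 is accepting.
With 4 states:
        a   b  
>* q0   q0  q1 
   q1   q1  q2 
   q2   q2  q3 
   q3   q3  q0 
(> = start, * = accepting)

start=q0; accept=q0; q0-a>q0; q0-b>q1; q1-a>q1; q1-b>q2; q2-a>q2; q2-b>q3; q3-a>q3; q3-b>q0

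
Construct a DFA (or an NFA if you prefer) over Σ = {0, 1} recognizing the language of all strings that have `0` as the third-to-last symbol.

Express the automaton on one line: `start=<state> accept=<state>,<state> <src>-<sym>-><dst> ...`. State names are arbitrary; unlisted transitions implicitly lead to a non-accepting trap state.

Because acceptance depends on a position counted from the end, the machine has to buffer the most recent 3 symbols. Make each state the string of the last up-to-3 symbols read; on input `x` shift the window left and append `x`. Accept when the buffered window has length 3 and begins with `0`.
          0    1  
>  q0     q1   q2 
   q1     q3   q4 
   q2     q5   q6 
   q3     q7   q8 
   q4     q9  q10 
   q5    q11  q12 
   q6    q13  q14 
 * q7     q7   q8 
 * q8     q9  q10 
 * q9    q11  q12 
 * q10   q13  q14 
   q11    q7   q8 
   q12    q9  q10 
   q13   q11  q12 
   q14   q13  q14 
(> = start, * = accepting)

start=q0 accept=q7,q8,q9,q10 q0-0->q1 q0-1->q2 q1-0->q3 q1-1->q4 q2-0->q5 q2-1->q6 q3-0->q7 q3-1->q8 q4-0->q9 q4-1->q10 q5-0->q11 q5-1->q12 q6-0->q13 q6-1->q14 q7-0->q7 q7-1->q8 q8-0->q9 q8-1->q10 q9-0->q11 q9-1->q12 q10-0->q13 q10-1->q14 q11-0->q7 q11-1->q8 q12-0->q9 q12-1->q10 q13-0->q11 q13-1->q12 q14-0->q13 q14-1->q14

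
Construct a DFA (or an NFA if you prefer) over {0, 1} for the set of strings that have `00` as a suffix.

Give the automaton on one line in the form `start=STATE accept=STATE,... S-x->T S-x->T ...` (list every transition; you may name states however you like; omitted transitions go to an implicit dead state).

start=q0 accept=q2 q0-0->q1 q0-1->q0 q1-0->q2 q1-1->q0 q2-0->q2 q2-1->q0

Remember how much of `00` the current input suffix matches. State q0 means no match yet; q1 means the last symbol is `0`; q2 means the last 2 symbols are `00`. Only q2 accepts. On a mismatch, fall back to the longest proper suffix that is still a prefix of `00`.
3 states suffice.
        0   1  
>  q0   q1  q0 
   q1   q2  q0 
 * q2   q2  q0 
(> = start, * = accepting)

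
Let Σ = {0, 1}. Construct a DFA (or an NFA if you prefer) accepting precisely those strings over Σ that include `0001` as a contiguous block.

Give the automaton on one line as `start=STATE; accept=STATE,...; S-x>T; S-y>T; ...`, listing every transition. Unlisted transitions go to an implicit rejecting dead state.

start=q0; accept=q4; q0-0>q1; q0-1>q0; q1-0>q2; q1-1>q0; q2-0>q3; q2-1>q0; q3-0>q3; q3-1>q4; q4-0>q4; q4-1>q4

Track how much of `0001` has been matched so far: state q0 is no progress, q4 is the absorbing accept state reached once `0001` has occurred. Intermediate states record partial matches; on a mismatch, fall back to the longest reusable overlap.
A 5-state machine:
        0   1  
>  q0   q1  q0 
   q1   q2  q0 
   q2   q3  q0 
   q3   q3  q4 
 * q4   q4  q4 
(> = start, * = accepting)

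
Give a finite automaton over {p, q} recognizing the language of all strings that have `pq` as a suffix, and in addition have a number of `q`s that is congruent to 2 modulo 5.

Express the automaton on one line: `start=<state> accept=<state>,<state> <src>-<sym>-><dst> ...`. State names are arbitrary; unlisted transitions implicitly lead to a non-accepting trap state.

Handle the two conditions separately and then intersect. One (3 states) tracks how much of the suffix `pq` has currently been matched; the other (5 states) tracks the count of `q`s modulo 5. Each combined state is a pair, one component from each; accept when both components accept. Equivalent product states are then merged.
A 7-state machine:
        p   q  
>  s0   s0  s1 
   s1   s2  s3 
   s2   s2  s4 
   s3   s3  s5 
 * s4   s3  s5 
   s5   s5  s6 
   s6   s6  s0 
(> = start, * = accepting)

start=s0 accept=s4 s0-p->s0 s0-q->s1 s1-p->s2 s1-q->s3 s2-p->s2 s2-q->s4 s3-p->s3 s3-q->s5 s4-p->s3 s4-q->s5 s5-p->s5 s5-q->s6 s6-p->s6 s6-q->s0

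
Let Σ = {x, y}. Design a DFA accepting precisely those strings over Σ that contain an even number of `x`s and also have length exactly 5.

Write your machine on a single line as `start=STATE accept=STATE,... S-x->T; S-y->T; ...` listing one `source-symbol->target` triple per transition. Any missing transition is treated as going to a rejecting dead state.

start=q0; accept=q10; q0-x->q1; q0-y->q2; q1-x->q3; q1-y->q4; q2-x->q4; q2-y->q3; q3-x->q5; q3-y->q6; q4-x->q6; q4-y->q5; q5-x->q7; q5-y->q8; q6-x->q8; q6-y->q7; q7-x->q9; q7-y->q10; q8-x->q10; q8-y->q9; q9-x->q9; q9-y->q9; q10-x->q9; q10-y->q9

Run two small machines in parallel and take their product. The first has 2 states tracking the count of `x`s modulo 2; the second has 7 states tracking the input length, saturating at 6. A product state is a pair (one from each), accepting exactly when both do. Minimizing collapses redundant product states.
11 states suffice.
          x    y  
>  q0     q1   q2 
   q1     q3   q4 
   q2     q4   q3 
   q3     q5   q6 
   q4     q6   q5 
   q5     q7   q8 
   q6     q8   q7 
   q7     q9  q10 
   q8    q10   q9 
   q9     q9   q9 
 * q10    q9   q9 
(> = start, * = accepting)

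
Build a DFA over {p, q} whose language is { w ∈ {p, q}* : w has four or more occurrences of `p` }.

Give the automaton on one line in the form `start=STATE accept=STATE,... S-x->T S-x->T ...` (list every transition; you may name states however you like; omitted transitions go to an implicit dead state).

Only the number of `p`s matters, and only up to 5. Make a chain S0 → S1 → S2 → S3 → S4 → S5 advanced by each `p` (with S5 absorbing); every other symbol self-loops. The accepting set is {S4, S5}.
        p   q  
>  S0   S1  S0 
   S1   S2  S1 
   S2   S3  S2 
   S3   S4  S3 
 * S4   S5  S4 
 * S5   S5  S5 
(> = start, * = accepting)

start=S0 accept=S4,S5 S0-p->S1 S0-q->S0 S1-p->S2 S1-q->S1 S2-p->S3 S2-q->S2 S3-p->S4 S3-q->S3 S4-p->S5 S4-q->S4 S5-p->S5 S5-q->S5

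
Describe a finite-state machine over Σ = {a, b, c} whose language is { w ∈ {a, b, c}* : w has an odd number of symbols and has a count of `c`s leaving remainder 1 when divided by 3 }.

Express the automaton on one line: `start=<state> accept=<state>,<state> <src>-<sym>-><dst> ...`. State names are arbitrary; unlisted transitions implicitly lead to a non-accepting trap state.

Run two small machines in parallel and take their product. The first has 2 states tracking the input length modulo 2; the second has 3 states tracking the count of `c`s modulo 3. A product state is a pair (one from each), accepting exactly when both do.
        a   b   c  
>  S0   S1  S1  S2 
   S1   S0  S0  S3 
 * S2   S3  S3  S4 
   S3   S2  S2  S5 
   S4   S5  S5  S1 
   S5   S4  S4  S0 
(> = start, * = accepting)

start=S0 accept=S2 S0-a->S1 S0-b->S1 S0-c->S2 S1-a->S0 S1-b->S0 S1-c->S3 S2-a->S3 S2-b->S3 S2-c->S4 S3-a->S2 S3-b->S2 S3-c->S5 S4-a->S5 S4-b->S5 S4-c->S1 S5-a->S4 S5-b->S4 S5-c->S0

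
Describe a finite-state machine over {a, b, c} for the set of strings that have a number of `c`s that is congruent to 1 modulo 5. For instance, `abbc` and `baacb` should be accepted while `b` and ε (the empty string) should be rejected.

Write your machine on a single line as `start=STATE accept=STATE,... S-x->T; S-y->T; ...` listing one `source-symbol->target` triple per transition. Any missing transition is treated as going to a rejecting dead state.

Keep the running count of `c`s modulo 5: each `c` advances along the cycle q0 → q1 → q2 → q3 → q4 → q0 while other symbols loop. Accept at q1.
        a   b   c  
>  q0   q0  q0  q1 
 * q1   q1  q1  q2 
   q2   q2  q2  q3 
   q3   q3  q3  q4 
   q4   q4  q4  q0 
(> = start, * = accepting)

start=q0; accept=q1; q0-a->q0; q0-b->q0; q0-c->q1; q1-a->q1; q1-b->q1; q1-c->q2; q2-a->q2; q2-b->q2; q2-c->q3; q3-a->q3; q3-b->q3; q3-c->q4; q4-a->q4; q4-b->q4; q4-c->q0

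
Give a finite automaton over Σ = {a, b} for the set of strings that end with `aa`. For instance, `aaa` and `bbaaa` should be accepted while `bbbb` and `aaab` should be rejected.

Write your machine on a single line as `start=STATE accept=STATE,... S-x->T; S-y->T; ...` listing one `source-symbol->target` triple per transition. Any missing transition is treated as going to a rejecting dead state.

Let each state record the length of the longest suffix of the input read so far that is also a prefix of `aa`. S1 means the last symbol is `a`; S2 means the last 2 symbols are `aa`. Accept only at S2, where the string currently ends in `aa`.
3 states suffice.
        a   b  
>  S0   S1  S0 
   S1   S2  S0 
 * S2   S2  S0 
(> = start, * = accepting)

start=S0; accept=S2; S0-a->S1; S0-b->S0; S1-a->S2; S1-b->S0; S2-a->S2; S2-b->S0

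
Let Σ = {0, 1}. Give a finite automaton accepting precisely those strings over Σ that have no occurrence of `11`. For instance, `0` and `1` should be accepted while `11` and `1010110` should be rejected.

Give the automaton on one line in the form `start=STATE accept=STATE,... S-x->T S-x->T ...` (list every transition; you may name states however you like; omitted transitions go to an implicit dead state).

start=q0 accept=q0,q1 q0-0->q0 q0-1->q1 q1-0->q0 q1-1->q2 q2-0->q2 q2-1->q2

Track partial matches of the forbidden pattern `11`. State q2 is a dead state reached once `11` has occurred; every other state accepts. q0 means no part of `11` is currently matched.
3 states suffice.
        0   1  
>* q0   q0  q1 
 * q1   q0  q2 
   q2   q2  q2 
(> = start, * = accepting)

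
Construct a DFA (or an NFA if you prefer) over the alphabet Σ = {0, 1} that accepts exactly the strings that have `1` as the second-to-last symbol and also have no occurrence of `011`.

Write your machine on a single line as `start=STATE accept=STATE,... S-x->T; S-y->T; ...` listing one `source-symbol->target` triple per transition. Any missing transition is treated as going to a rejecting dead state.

Run two small machines in parallel and take their product. One (7 states) tracks the last 2 symbols read; the other (4 states) tracks partial matches of the forbidden pattern `011`. Each combined state is a pair, one component from each; accept when both components accept. Equivalent product states are then merged.
        0   1  
>  q0   q1  q2 
   q1   q1  q3 
   q2   q4  q5 
   q3   q4  q6 
 * q4   q1  q3 
 * q5   q4  q5 
   q6   q6  q6 
(> = start, * = accepting)

start=q0; accept=q4,q5; q0-0->q1; q0-1->q2; q1-0->q1; q1-1->q3; q2-0->q4; q2-1->q5; q3-0->q4; q3-1->q6; q4-0->q1; q4-1->q3; q5-0->q4; q5-1->q5; q6-0->q6; q6-1->q6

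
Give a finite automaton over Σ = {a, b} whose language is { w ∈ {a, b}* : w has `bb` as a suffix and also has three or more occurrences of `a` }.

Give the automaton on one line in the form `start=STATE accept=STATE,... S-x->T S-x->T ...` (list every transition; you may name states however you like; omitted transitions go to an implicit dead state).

Build one automaton per condition and run them in lockstep. One (3 states) tracks how much of the suffix `bb` has currently been matched; the other (5 states) tracks the count of `a`s, saturating at 4. Each combined state is a pair, one component from each; accept when both components accept. Minimizing collapses redundant product states.
With 6 states:
        a   b  
>  q0   q1  q0 
   q1   q2  q1 
   q2   q3  q2 
   q3   q3  q4 
   q4   q3  q5 
 * q5   q3  q5 
(> = start, * = accepting)

start=q0 accept=q5 q0-a->q1 q0-b->q0 q1-a->q2 q1-b->q1 q2-a->q3 q2-b->q2 q3-a->q3 q3-b->q4 q4-a->q3 q4-b->q5 q5-a->q3 q5-b->q5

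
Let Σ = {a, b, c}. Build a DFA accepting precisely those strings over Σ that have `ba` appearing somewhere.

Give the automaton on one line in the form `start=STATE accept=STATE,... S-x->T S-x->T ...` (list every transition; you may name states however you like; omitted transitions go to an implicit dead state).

Track how much of `ba` has been matched so far: state q0 is no progress, q2 is the absorbing accept state reached once `ba` has occurred. Intermediate states record partial matches; on a mismatch, fall back to the longest reusable overlap.
With 3 states:
        a   b   c  
>  q0   q0  q1  q0 
   q1   q2  q1  q0 
 * q2   q2  q2  q2 
(> = start, * = accepting)

start=q0 accept=q2 q0-a->q0 q0-b->q1 q0-c->q0 q1-a->q2 q1-b->q1 q1-c->q0 q2-a->q2 q2-b->q2 q2-c->q2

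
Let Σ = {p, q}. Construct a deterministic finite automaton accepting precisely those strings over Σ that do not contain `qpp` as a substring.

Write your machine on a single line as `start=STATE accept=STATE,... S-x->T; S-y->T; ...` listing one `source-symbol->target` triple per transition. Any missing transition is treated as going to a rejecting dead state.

start=A; accept=A,B,C; A-p->A; A-q->B; B-p->C; B-q->B; C-p->D; C-q->B; D-p->D; D-q->D

This is the complement of 'contains `qpp`'. Use the same substring-matching states — A through D holding how much of `qpp` has just been matched — but flip the accepting set: everything except the trap D accepts.
With 4 states:
       p  q 
>* A   A  B 
 * B   C  B 
 * C   D  B 
   D   D  D 
(> = start, * = accepting)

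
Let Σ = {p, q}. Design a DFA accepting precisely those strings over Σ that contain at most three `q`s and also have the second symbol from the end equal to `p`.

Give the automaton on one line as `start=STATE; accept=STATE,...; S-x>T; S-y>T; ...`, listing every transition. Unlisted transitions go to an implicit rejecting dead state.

start=S0; accept=S3,S4,S7,S8,S11,S12,S15; S0-p>S1; S0-q>S2; S1-p>S3; S1-q>S4; S2-p>S5; S2-q>S6; S3-p>S3; S3-q>S4; S4-p>S5; S4-q>S6; S5-p>S7; S5-q>S8; S6-p>S9; S6-q>S10; S7-p>S7; S7-q>S8; S8-p>S9; S8-q>S10; S9-p>S11; S9-q>S12; S10-p>S13; S10-q>S14; S11-p>S11; S11-q>S12; S12-p>S13; S12-q>S14; S13-p>S15; S13-q>S16; S14-p>S17; S14-q>S14; S15-p>S15; S15-q>S16; S16-p>S17; S16-q>S14; S17-p>S18; S17-q>S16; S18-p>S18; S18-q>S16

Run two small machines in parallel and take their product. One (5 states) tracks the count of `q`s, saturating at 4; the other (7 states) tracks the last 2 symbols read. Each combined state is a pair, one component from each; accept when both components accept.
With 19 states:
          p    q  
>  S0     S1   S2 
   S1     S3   S4 
   S2     S5   S6 
 * S3     S3   S4 
 * S4     S5   S6 
   S5     S7   S8 
   S6     S9  S10 
 * S7     S7   S8 
 * S8     S9  S10 
   S9    S11  S12 
   S10   S13  S14 
 * S11   S11  S12 
 * S12   S13  S14 
   S13   S15  S16 
   S14   S17  S14 
 * S15   S15  S16 
   S16   S17  S14 
   S17   S18  S16 
   S18   S18  S16 
(> = start, * = accepting)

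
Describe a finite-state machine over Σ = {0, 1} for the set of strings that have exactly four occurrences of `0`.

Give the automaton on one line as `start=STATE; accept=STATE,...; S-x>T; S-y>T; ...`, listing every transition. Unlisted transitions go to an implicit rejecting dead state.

start=s0; accept=s4; s0-0>s1; s0-1>s0; s1-0>s2; s1-1>s1; s2-0>s3; s2-1>s2; s3-0>s4; s3-1>s3; s4-0>s5; s4-1>s4; s5-0>s5; s5-1>s5

Count `0`s, saturating at 5: states s0 through s4 mean 0 through 4 `0`s seen; s5 means more than 4. Each `0` increments (capped at s5); other symbols loop. Accept from {s4}.
6 states suffice.
        0   1  
>  s0   s1  s0 
   s1   s2  s1 
   s2   s3  s2 
   s3   s4  s3 
 * s4   s5  s4 
   s5   s5  s5 
(> = start, * = accepting)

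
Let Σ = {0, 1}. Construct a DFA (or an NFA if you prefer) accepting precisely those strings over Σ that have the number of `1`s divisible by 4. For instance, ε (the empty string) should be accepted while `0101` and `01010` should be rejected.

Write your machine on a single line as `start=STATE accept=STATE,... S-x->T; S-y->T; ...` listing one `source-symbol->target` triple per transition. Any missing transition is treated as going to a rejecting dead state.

start=A; accept=A; A-0->A; A-1->B; B-0->B; B-1->C; C-0->C; C-1->D; D-0->D; D-1->A

The only thing that matters is how many `1`s have appeared, reduced mod 4. Use one state per residue: A for 0, …, D for 3. Reading `1` moves to the next residue; anything else stays put. A is accepting.
With 4 states:
       0  1 
>* A   A  B 
   B   B  C 
   C   C  D 
   D   D  A 
(> = start, * = accepting)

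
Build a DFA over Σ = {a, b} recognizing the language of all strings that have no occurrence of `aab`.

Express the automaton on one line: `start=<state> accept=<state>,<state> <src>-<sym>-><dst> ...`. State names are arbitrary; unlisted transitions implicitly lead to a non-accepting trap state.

This is the complement of 'contains `aab`'. Use the same substring-matching states — q0 through q3 holding how much of `aab` has just been matched — but flip the accepting set: everything except the trap q3 accepts.
        a   b  
>* q0   q1  q0 
 * q1   q2  q0 
 * q2   q2  q3 
   q3   q3  q3 
(> = start, * = accepting)

start=q0 accept=q0,q1,q2 q0-a->q1 q0-b->q0 q1-a->q2 q1-b->q0 q2-a->q2 q2-b->q3 q3-a->q3 q3-b->q3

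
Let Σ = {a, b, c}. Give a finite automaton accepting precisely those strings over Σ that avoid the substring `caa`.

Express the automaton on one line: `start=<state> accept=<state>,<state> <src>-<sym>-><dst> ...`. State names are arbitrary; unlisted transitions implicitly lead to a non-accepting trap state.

This is the complement of 'contains `caa`'. Use the same substring-matching states — q0 through q3 holding how much of `caa` has just been matched — but flip the accepting set: everything except the trap q3 accepts.
4 states suffice.
        a   b   c  
>* q0   q0  q0  q1 
 * q1   q2  q0  q1 
 * q2   q3  q0  q1 
   q3   q3  q3  q3 
(> = start, * = accepting)

start=q0 accept=q0,q1,q2 q0-a->q0 q0-b->q0 q0-c->q1 q1-a->q2 q1-b->q0 q1-c->q1 q2-a->q3 q2-b->q0 q2-c->q1 q3-a->q3 q3-b->q3 q3-c->q3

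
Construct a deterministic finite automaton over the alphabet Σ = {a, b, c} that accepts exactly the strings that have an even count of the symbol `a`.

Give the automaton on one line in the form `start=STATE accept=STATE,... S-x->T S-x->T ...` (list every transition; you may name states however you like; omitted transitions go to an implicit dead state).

start=S0 accept=S0 S0-a->S1 S0-b->S0 S0-c->S0 S1-a->S0 S1-b->S1 S1-c->S1

Keep the running count of `a`s modulo 2: each `a` advances along the cycle S0 → S1 → S0 while other symbols loop. Accept at S0.
        a   b   c  
>* S0   S1  S0  S0 
   S1   S0  S1  S1 
(> = start, * = accepting)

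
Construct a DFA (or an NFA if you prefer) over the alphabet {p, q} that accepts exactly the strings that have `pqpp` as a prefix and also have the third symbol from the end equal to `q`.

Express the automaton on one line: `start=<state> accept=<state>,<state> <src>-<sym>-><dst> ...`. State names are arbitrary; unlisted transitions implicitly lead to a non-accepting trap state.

Handle the two conditions separately and then intersect. One (6 states) tracks whether the input so far still matches the prefix `pqpp`; the other (15 states) tracks the last 3 symbols read. Each combined state is a pair, one component from each; accept when both components accept.
       p  q 
>  A   B  C 
   B   D  E 
   C   F  G 
   D   H  I 
   E   J  K 
   F   L  M 
   G   N  O 
   H   H  I 
   I   P  K 
   J   Q  M 
   K   N  O 
   L   H  I 
   M   P  K 
   N   L  M 
   O   N  O 
   P   L  M 
 * Q   R  S 
   R   R  S 
   S   T  U 
   T   Q  V 
   U   W  X 
 * V   T  U 
 * W   Q  V 
 * X   W  X 
(> = start, * = accepting)

start=A accept=Q,V,W,X A-p->B A-q->C B-p->D B-q->E C-p->F C-q->G D-p->H D-q->I E-p->J E-q->K F-p->L F-q->M G-p->N G-q->O H-p->H H-q->I I-p->P I-q->K J-p->Q J-q->M K-p->N K-q->O L-p->H L-q->I M-p->P M-q->K N-p->L N-q->M O-p->N O-q->O P-p->L P-q->M Q-p->R Q-q->S R-p->R R-q->S S-p->T S-q->U T-p->Q T-q->V U-p->W U-q->X V-p->T V-q->U W-p->Q W-q->V X-p->W X-q->X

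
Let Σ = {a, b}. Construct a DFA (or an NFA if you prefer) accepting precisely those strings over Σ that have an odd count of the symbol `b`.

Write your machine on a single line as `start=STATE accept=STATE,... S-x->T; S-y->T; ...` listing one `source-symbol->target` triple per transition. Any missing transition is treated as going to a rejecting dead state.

start=s0; accept=s1; s0-a->s0; s0-b->s1; s1-a->s1; s1-b->s0

The only thing that matters is how many `b`s have appeared, reduced mod 2. Use one state per residue: s0 for 0, …, s1 for 1. Reading `b` moves to the next residue; anything else stays put. s1 is accepting.
A 2-state machine:
        a   b  
>  s0   s0  s1 
 * s1   s1  s0 
(> = start, * = accepting)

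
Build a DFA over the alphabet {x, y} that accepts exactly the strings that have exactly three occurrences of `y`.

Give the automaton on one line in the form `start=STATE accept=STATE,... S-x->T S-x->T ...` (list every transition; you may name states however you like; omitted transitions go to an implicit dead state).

start=q0 accept=q3 q0-x->q0 q0-y->q1 q1-x->q1 q1-y->q2 q2-x->q2 q2-y->q3 q3-x->q3 q3-y->q4 q4-x->q4 q4-y->q4

Only the number of `y`s matters, and only up to 4. Make a chain q0 → q1 → q2 → q3 → q4 advanced by each `y` (with q4 absorbing); every other symbol self-loops. The accepting set is {q3}.
        x   y  
>  q0   q0  q1 
   q1   q1  q2 
   q2   q2  q3 
 * q3   q3  q4 
   q4   q4  q4 
(> = start, * = accepting)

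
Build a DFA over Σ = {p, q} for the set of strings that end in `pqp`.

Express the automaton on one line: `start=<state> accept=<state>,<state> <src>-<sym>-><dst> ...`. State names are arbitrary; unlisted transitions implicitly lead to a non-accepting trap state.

Let each state record the length of the longest suffix of the input read so far that is also a prefix of `pqp`. S1 means the last symbol is `p`; S2 means the last 2 symbols are `pq`; S3 means the last 3 symbols are `pqp`. Accept only at S3, where the string currently ends in `pqp`.
        p   q  
>  S0   S1  S0 
   S1   S1  S2 
   S2   S3  S0 
 * S3   S1  S2 
(> = start, * = accepting)

start=S0 accept=S3 S0-p->S1 S0-q->S0 S1-p->S1 S1-q->S2 S2-p->S3 S2-q->S0 S3-p->S1 S3-q->S2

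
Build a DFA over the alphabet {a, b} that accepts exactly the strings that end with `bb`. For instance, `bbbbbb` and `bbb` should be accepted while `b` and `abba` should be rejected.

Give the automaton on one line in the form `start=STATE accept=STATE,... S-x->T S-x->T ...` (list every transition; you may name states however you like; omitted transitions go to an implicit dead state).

start=q0 accept=q2 q0-a->q0 q0-b->q1 q1-a->q0 q1-b->q2 q2-a->q0 q2-b->q2

Remember how much of `bb` the current input suffix matches. State q0 means no match yet; q1 means the last symbol is `b`; q2 means the last 2 symbols are `bb`. Only q2 accepts. On a mismatch, fall back to the longest proper suffix that is still a prefix of `bb`.
3 states suffice.
        a   b  
>  q0   q0  q1 
   q1   q0  q2 
 * q2   q0  q2 
(> = start, * = accepting)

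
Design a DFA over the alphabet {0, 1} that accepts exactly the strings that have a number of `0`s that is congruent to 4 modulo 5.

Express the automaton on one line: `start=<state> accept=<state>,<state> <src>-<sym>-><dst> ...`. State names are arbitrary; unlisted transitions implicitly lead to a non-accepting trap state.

The only thing that matters is how many `0`s have appeared, reduced mod 5. Use one state per residue: q0 for 0, …, q4 for 4. Reading `0` moves to the next residue; anything else stays put. q4 is accepting.
A 5-state machine:
        0   1  
>  q0   q1  q0 
   q1   q2  q1 
   q2   q3  q2 
   q3   q4  q3 
 * q4   q0  q4 
(> = start, * = accepting)

start=q0 accept=q4 q0-0->q1 q0-1->q0 q1-0->q2 q1-1->q1 q2-0->q3 q2-1->q2 q3-0->q4 q3-1->q3 q4-0->q0 q4-1->q4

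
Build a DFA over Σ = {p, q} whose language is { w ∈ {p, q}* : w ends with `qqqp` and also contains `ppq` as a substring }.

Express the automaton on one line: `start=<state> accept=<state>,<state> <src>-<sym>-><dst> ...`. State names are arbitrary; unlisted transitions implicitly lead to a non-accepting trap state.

start=s0 accept=s6 s0-p->s1 s0-q->s0 s1-p->s2 s1-q->s0 s2-p->s2 s2-q->s3 s3-p->s2 s3-q->s4 s4-p->s2 s4-q->s5 s5-p->s6 s5-q->s5 s6-p->s2 s6-q->s3

Run two small machines in parallel and take their product. The first has 5 states tracking how much of the suffix `qqqp` has currently been matched; the second has 4 states tracking whether and how much of `ppq` has been seen. A product state is a pair (one from each), accepting exactly when both do. Equivalent product states are then merged.
        p   q  
>  s0   s1  s0 
   s1   s2  s0 
   s2   s2  s3 
   s3   s2  s4 
   s4   s2  s5 
   s5   s6  s5 
 * s6   s2  s3 
(> = start, * = accepting)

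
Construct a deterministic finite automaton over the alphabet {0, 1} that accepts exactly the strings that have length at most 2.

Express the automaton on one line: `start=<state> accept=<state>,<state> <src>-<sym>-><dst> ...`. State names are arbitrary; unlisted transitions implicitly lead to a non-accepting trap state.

start=q0 accept=q0,q1,q2 q0-0->q1 q0-1->q1 q1-0->q2 q1-1->q2 q2-0->q3 q2-1->q3 q3-0->q3 q3-1->q3

We only need to distinguish lengths 0, 1, …, 2, and '>2'. Chain q0 → q1 → q2 → q3 on every symbol, with q3 looping. Accepting states: {q0, q1, q2}.
A 4-state machine:
        0   1  
>* q0   q1  q1 
 * q1   q2  q2 
 * q2   q3  q3 
   q3   q3  q3 
(> = start, * = accepting)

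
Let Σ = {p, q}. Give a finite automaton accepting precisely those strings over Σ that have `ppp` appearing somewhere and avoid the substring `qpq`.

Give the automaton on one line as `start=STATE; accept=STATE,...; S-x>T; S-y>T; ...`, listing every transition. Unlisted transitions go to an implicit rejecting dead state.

Build one automaton per condition and run them in lockstep. The first has 4 states tracking whether and how much of `ppp` has been seen; the second has 4 states tracking partial matches of the forbidden pattern `qpq`. A product state is a pair (one from each), accepting exactly when both do.
12 states suffice.
          p    q  
>  s0     s1   s2 
   s1     s3   s2 
   s2     s4   s2 
   s3     s5   s2 
   s4     s3   s6 
 * s5     s5   s7 
   s6     s8   s6 
 * s7     s9   s7 
   s8    s10   s6 
 * s9     s5  s11 
   s10   s11   s6 
   s11   s11  s11 
(> = start, * = accepting)

start=s0; accept=s5,s7,s9; s0-p>s1; s0-q>s2; s1-p>s3; s1-q>s2; s2-p>s4; s2-q>s2; s3-p>s5; s3-q>s2; s4-p>s3; s4-q>s6; s5-p>s5; s5-q>s7; s6-p>s8; s6-q>s6; s7-p>s9; s7-q>s7; s8-p>s10; s8-q>s6; s9-p>s5; s9-q>s11; s10-p>s11; s10-q>s6; s11-p>s11; s11-q>s11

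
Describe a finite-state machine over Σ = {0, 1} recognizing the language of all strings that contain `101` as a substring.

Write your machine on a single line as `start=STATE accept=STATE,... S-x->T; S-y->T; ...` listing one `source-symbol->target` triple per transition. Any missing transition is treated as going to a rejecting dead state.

start=A; accept=D; A-0->A; A-1->B; B-0->C; B-1->B; C-0->A; C-1->D; D-0->D; D-1->D

Track how much of `101` has been matched so far: state A is no progress, D is the absorbing accept state reached once `101` has occurred. Intermediate states record partial matches; on a mismatch, fall back to the longest reusable overlap.
A 4-state machine:
       0  1 
>  A   A  B 
   B   C  B 
   C   A  D 
 * D   D  D 
(> = start, * = accepting)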